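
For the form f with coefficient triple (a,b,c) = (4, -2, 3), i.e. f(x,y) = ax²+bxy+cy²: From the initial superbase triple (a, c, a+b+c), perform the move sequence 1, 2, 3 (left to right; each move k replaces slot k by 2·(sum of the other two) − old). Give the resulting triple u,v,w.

start (4,3,5) = (f(1,0),f(0,1),f(1,1))
replace slot 1: 2·(3+5) − 4 = 12 → (12,3,5)
replace slot 2: 2·(12+5) − 3 = 31 → (12,31,5)
replace slot 3: 2·(12+31) − 5 = 81 → (12,31,81)

12,31,81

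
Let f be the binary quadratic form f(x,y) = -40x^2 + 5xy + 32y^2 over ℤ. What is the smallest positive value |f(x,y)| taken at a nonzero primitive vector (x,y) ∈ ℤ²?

descent: ρ → (32,59,-13)  [lands on river]
river: ρ → (-13,71,2)
river: ρ → (2,69,-48)
river: ρ → (-48,27,23)
river: ρ → (23,65,-10)
river: ρ → (-10,55,53)
river: ρ → (53,51,-12)
river: ρ → (-12,69,8)
river: ρ → (8,59,-52)
river: ρ → (-52,45,15)
river: ρ → (15,45,-52)
river: ρ → (-52,59,8)
river: ρ → (8,69,-12)
river: ρ → (-12,51,53)
river: ρ → (53,55,-10)
river: ρ → (-10,65,23)
river: ρ → (23,27,-48)
river: ρ → (-48,69,2)
river: ρ → (2,71,-13)
river: ρ → (-13,59,32)
river: ρ → (32,69,-3)
river: ρ → (-3,69,32)
closes: descent 1, river 22
min |a| on river = 2

2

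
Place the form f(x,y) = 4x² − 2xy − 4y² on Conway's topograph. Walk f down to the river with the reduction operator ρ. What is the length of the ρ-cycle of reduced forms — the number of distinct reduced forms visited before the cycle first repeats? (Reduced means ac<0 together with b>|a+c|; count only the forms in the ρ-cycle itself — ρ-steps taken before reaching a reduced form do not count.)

D = 68, ⌊√D⌋ = 8
descent: ρ → (-4,2,4)  [lands on river]
river: ρ → (4,6,-2)
river: ρ → (-2,6,4)
river: ρ → (4,2,-4)
river: ρ → (-4,6,2)
river: ρ → (2,6,-4)
ρ-cycle length = 6 (tail of 1 descent step not counted)

6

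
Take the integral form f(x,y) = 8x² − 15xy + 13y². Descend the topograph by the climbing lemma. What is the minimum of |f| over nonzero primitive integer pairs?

translate: b→1 (≡-15 mod 16), so (8,-15,13)→(8,1,6)
flip: (8,1,6)→(6,-1,8)
reduced (well bottom): (6,-1,8) with a≤c, −a<b≤a
well minimum = a = 6

6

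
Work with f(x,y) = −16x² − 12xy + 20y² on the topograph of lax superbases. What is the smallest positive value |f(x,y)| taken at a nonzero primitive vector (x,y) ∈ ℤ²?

descent: ρ → (20,12,-16)  [lands on river]
river: ρ → (-16,20,16)
river: ρ → (16,12,-20)
river: ρ → (-20,28,8)
river: ρ → (8,36,-4)
river: ρ → (-4,36,8)
river: ρ → (8,28,-20)
river: ρ → (-20,12,16)
river: ρ → (16,20,-16)
river: ρ → (-16,12,20)
river: ρ → (20,28,-8)
river: ρ → (-8,36,4)
river: ρ → (4,36,-8)
river: ρ → (-8,28,20)
closes: descent 1, river 14
min |a| on river = 4

4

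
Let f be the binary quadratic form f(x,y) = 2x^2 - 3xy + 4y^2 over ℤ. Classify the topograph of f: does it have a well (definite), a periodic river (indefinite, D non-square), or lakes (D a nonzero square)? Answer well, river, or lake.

D = b²−4ac = (-3)² − 4·2·4 = -23
D < 0 ⇒ definite ⇒ every region one sign ⇒ single well

well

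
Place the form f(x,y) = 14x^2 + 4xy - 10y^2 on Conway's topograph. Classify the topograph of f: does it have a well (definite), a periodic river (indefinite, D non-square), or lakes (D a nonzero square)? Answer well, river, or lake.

D = b²−4ac = 4² − 4·14·(-10) = 576
D = 24² is a perfect square ⇒ form factors over ℤ ⇒ lakes

lake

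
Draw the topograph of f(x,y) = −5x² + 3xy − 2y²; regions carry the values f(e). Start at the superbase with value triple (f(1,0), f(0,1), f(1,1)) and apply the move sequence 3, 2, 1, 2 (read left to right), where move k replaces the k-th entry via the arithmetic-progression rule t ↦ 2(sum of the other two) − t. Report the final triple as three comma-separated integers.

start (-5,-2,-4) = (f(1,0),f(0,1),f(1,1))
replace slot 3: 2·((-5)+(-2)) − (-4) = -10 → (-5,-2,-10)
replace slot 2: 2·((-5)+(-10)) − (-2) = -28 → (-5,-28,-10)
replace slot 1: 2·((-28)+(-10)) − (-5) = -71 → (-71,-28,-10)
replace slot 2: 2·((-71)+(-10)) − (-28) = -134 → (-71,-134,-10)

-71,-134,-10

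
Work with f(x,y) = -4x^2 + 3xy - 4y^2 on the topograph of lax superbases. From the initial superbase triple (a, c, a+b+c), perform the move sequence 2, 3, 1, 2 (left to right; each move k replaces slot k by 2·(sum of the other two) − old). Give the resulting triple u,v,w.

start (-4,-4,-5) = (f(1,0),f(0,1),f(1,1))
replace slot 2: 2·((-4)+(-5)) − (-4) = -14 → (-4,-14,-5)
replace slot 3: 2·((-4)+(-14)) − (-5) = -31 → (-4,-14,-31)
replace slot 1: 2·((-14)+(-31)) − (-4) = -86 → (-86,-14,-31)
replace slot 2: 2·((-86)+(-31)) − (-14) = -220 → (-86,-220,-31)

-86,-220,-31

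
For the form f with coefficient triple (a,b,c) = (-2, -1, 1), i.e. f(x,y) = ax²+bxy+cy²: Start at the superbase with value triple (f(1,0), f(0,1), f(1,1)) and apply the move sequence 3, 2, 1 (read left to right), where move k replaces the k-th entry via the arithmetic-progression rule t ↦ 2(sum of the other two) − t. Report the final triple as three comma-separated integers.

start (-2,1,-2) = (f(1,0),f(0,1),f(1,1))
replace slot 3: 2·((-2)+1) − (-2) = 0 → (-2,1,0)
replace slot 2: 2·((-2)+0) − 1 = -5 → (-2,-5,0)
replace slot 1: 2·((-5)+0) − (-2) = -8 → (-8,-5,0)

-8,-5,0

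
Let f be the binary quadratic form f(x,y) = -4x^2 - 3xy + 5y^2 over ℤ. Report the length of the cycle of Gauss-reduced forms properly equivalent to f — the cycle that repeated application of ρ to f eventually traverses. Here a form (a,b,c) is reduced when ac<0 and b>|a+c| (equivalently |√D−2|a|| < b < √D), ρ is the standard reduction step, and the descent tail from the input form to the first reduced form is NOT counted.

D = 89, ⌊√D⌋ = 9
descent: ρ → (5,3,-4)  [lands on river]
river: ρ → (-4,5,4)
river: ρ → (4,3,-5)
river: ρ → (-5,7,2)
river: ρ → (2,9,-1)
river: ρ → (-1,9,2)
river: ρ → (2,7,-5)
river: ρ → (-5,3,4)
river: ρ → (4,5,-4)
river: ρ → (-4,3,5)
river: ρ → (5,7,-2)
river: ρ → (-2,9,1)
river: ρ → (1,9,-2)
river: ρ → (-2,7,5)
ρ-cycle length = 14 (tail of 1 descent step not counted)

14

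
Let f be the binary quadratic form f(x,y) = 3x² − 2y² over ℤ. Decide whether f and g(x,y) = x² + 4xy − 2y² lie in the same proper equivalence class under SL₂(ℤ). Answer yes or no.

D₁ = 24, D₂ = 24
river cycle of f (length 2): (-2, 4, 1), (1, 4, -2)
river cycle of g (length 2): (-2, 4, 1), (1, 4, -2)
cycles coincide ⇒ equivalent

yes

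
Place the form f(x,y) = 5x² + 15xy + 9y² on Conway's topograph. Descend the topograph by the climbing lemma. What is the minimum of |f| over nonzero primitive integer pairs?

descent: ρ → (9,3,-1)
descent: ρ → (-1,5,5)  [lands on river]
river: ρ → (5,5,-1)
closes: descent 2, river 2
min |a| on river = 1

1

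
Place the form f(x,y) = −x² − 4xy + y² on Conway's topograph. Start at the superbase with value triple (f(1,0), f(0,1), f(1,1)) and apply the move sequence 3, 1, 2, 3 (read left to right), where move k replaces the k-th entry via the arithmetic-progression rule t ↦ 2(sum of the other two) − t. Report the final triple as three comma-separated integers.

start (-1,1,-4) = (f(1,0),f(0,1),f(1,1))
replace slot 3: 2·((-1)+1) − (-4) = 4 → (-1,1,4)
replace slot 1: 2·(1+4) − (-1) = 11 → (11,1,4)
replace slot 2: 2·(11+4) − 1 = 29 → (11,29,4)
replace slot 3: 2·(11+29) − 4 = 76 → (11,29,76)

11,29,76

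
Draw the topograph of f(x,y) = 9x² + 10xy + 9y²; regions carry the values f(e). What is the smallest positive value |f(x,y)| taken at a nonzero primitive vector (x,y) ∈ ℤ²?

translate: b→-8 (≡10 mod 18), so (9,10,9)→(9,-8,8)
flip: (9,-8,8)→(8,8,9)
reduced (well bottom): (8,8,9) with a≤c, −a<b≤a
well minimum = a = 8

8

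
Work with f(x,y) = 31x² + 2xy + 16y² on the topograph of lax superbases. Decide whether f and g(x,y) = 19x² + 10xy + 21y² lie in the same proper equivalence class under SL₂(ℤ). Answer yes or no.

D₁ = -1980, D₂ = -1496
discriminants differ ⇒ not SL₂(ℤ)-equivalent

no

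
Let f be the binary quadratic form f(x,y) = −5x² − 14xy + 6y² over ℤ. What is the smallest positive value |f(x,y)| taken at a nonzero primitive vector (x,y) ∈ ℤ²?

descent: ρ → (6,14,-5)  [lands on river]
river: ρ → (-5,16,3)
river: ρ → (3,14,-10)
river: ρ → (-10,6,7)
river: ρ → (7,8,-9)
river: ρ → (-9,10,6)
closes: descent 1, river 6
min |a| on river = 3

3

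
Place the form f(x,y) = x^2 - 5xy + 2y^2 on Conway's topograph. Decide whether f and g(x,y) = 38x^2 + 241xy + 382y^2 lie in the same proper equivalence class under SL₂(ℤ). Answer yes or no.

D₁ = 17, D₂ = 17
river cycle of f (length 6): (2, 1, -2), (-2, 3, 1), (1, 3, -2), (-2, 1, 2), (2, 3, -1), (-1, 3, 2)
river cycle of g (length 6): (1, 3, -2), (-2, 1, 2), (2, 3, -1), (-1, 3, 2), (2, 1, -2), (-2, 3, 1)
cycles coincide ⇒ equivalent

yes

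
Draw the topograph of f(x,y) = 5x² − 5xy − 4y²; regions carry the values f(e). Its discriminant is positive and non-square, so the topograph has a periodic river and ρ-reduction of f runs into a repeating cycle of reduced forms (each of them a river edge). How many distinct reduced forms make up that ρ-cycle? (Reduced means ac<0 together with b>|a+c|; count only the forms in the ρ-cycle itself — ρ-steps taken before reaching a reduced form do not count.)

D = 105, ⌊√D⌋ = 10
descent: ρ → (-4,5,5)  [lands on river]
river: ρ → (5,5,-4)
river: ρ → (-4,3,6)
river: ρ → (6,9,-1)
river: ρ → (-1,9,6)
river: ρ → (6,3,-4)
ρ-cycle length = 6 (tail of 1 descent step not counted)

6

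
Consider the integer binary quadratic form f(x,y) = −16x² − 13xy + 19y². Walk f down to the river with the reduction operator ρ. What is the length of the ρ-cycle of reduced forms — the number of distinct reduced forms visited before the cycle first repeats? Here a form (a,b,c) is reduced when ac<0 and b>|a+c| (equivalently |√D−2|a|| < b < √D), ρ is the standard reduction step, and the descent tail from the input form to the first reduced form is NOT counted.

D = 1385, ⌊√D⌋ = 37
descent: ρ → (19,13,-16)  [lands on river]
river: ρ → (-16,19,16)
river: ρ → (16,13,-19)
river: ρ → (-19,25,10)
river: ρ → (10,35,-4)
river: ρ → (-4,37,1)
river: ρ → (1,37,-4)
river: ρ → (-4,35,10)
river: ρ → (10,25,-19)
river: ρ → (-19,13,16)
river: ρ → (16,19,-16)
river: ρ → (-16,13,19)
river: ρ → (19,25,-10)
river: ρ → (-10,35,4)
river: ρ → (4,37,-1)
river: ρ → (-1,37,4)
river: ρ → (4,35,-10)
river: ρ → (-10,25,19)
ρ-cycle length = 18 (tail of 1 descent step not counted)

18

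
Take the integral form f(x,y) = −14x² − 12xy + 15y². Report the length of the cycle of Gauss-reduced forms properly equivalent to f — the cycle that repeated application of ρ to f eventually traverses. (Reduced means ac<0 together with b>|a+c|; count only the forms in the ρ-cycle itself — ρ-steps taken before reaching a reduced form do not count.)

D = 984, ⌊√D⌋ = 31
descent: ρ → (15,12,-14)  [lands on river]
river: ρ → (-14,16,13)
river: ρ → (13,10,-17)
river: ρ → (-17,24,6)
river: ρ → (6,24,-17)
river: ρ → (-17,10,13)
river: ρ → (13,16,-14)
river: ρ → (-14,12,15)
river: ρ → (15,18,-11)
river: ρ → (-11,26,7)
river: ρ → (7,30,-3)
river: ρ → (-3,30,7)
river: ρ → (7,26,-11)
river: ρ → (-11,18,15)
ρ-cycle length = 14 (tail of 1 descent step not counted)

14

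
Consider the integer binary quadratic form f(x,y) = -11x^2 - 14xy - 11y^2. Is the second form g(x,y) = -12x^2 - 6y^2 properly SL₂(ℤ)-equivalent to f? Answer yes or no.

D₁ = -288, D₂ = -288
f is negative-definite; reduce −f:
−f: translate: b→-8 (≡14 mod 22), so (11,14,11)→(11,-8,8)
−f: flip: (11,-8,8)→(8,8,11)
−f: reduced (well bottom): (8,8,11) with a≤c, −a<b≤a
flip sign back: reduced form of f is (-8,-8,-11)
g is negative-definite; reduce −g:
−g: flip: (12,0,6)→(6,0,12)
−g: reduced (well bottom): (6,0,12) with a≤c, −a<b≤a
flip sign back: reduced form of g is (-6,0,-12)
reduced forms (-8, -8, -11) vs (-6, 0, -12) ⇒ inequivalent

no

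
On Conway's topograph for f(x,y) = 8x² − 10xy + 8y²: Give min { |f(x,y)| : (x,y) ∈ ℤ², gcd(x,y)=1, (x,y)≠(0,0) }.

translate: b→6 (≡-10 mod 16), so (8,-10,8)→(8,6,6)
flip: (8,6,6)→(6,-6,8)
translate: b→6 (≡-6 mod 12), so (6,-6,8)→(6,6,8)
reduced (well bottom): (6,6,8) with a≤c, −a<b≤a
well minimum = a = 6

6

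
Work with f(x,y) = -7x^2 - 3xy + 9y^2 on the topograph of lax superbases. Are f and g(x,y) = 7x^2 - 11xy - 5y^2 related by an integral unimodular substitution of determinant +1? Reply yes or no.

D₁ = 261, D₂ = 261
river cycle of f (length 8): (9, 3, -7), (-7, 11, 5), (5, 9, -9), (-9, 9, 5), (5, 11, -7), (-7, 3, 9), (9, 15, -1), (-1, 15, 9)
river cycle of g (length 8): (-5, 11, 7), (7, 3, -9), (-9, 15, 1), (1, 15, -9), (-9, 3, 7), (7, 11, -5), (-5, 9, 9), (9, 9, -5)
cycles differ ⇒ inequivalent

no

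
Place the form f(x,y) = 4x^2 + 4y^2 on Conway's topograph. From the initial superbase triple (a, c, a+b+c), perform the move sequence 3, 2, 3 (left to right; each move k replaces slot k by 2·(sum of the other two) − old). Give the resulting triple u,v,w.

start (4,4,8) = (f(1,0),f(0,1),f(1,1))
replace slot 3: 2·(4+4) − 8 = 8 → (4,4,8)
replace slot 2: 2·(4+8) − 4 = 20 → (4,20,8)
replace slot 3: 2·(4+20) − 8 = 40 → (4,20,40)

4,20,40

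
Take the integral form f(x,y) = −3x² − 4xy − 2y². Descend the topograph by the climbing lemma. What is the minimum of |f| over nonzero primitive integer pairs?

translate: b→-2 (≡4 mod 6), so (3,4,2)→(3,-2,1)
flip: (3,-2,1)→(1,2,3)
translate: b→0 (≡2 mod 2), so (1,2,3)→(1,0,2)
reduced (well bottom): (1,0,2) with a≤c, −a<b≤a
well minimum |f| = |-1| = 1 (negative-definite)

1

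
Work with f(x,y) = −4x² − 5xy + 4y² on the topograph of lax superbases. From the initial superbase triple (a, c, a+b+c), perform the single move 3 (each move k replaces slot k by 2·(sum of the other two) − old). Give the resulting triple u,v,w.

start (-4,4,-5) = (f(1,0),f(0,1),f(1,1))
replace slot 3: 2·((-4)+4) − (-5) = 5 → (-4,4,5)

-4,4,5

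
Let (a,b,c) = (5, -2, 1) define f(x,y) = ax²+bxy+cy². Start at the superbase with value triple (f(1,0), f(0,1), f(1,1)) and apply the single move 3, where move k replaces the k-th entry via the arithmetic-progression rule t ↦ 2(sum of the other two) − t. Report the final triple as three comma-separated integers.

start (5,1,4) = (f(1,0),f(0,1),f(1,1))
replace slot 3: 2·(5+1) − 4 = 8 → (5,1,8)

5,1,8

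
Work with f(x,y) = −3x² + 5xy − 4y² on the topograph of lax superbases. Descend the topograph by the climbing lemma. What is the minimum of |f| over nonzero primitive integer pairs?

translate: b→1 (≡-5 mod 6), so (3,-5,4)→(3,1,2)
flip: (3,1,2)→(2,-1,3)
reduced (well bottom): (2,-1,3) with a≤c, −a<b≤a
well minimum |f| = |-2| = 2 (negative-definite)

2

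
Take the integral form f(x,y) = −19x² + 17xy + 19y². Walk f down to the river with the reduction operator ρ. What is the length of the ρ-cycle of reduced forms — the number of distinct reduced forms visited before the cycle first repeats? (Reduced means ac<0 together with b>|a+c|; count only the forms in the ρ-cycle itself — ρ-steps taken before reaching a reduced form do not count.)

D = 1733, ⌊√D⌋ = 41
river: ρ → (19,21,-17)
river: ρ → (-17,13,23)
river: ρ → (23,33,-7)
river: ρ → (-7,37,13)
river: ρ → (13,41,-1)
river: ρ → (-1,41,13)
river: ρ → (13,37,-7)
river: ρ → (-7,33,23)
river: ρ → (23,13,-17)
river: ρ → (-17,21,19)
river: ρ → (19,17,-19)
river: ρ → (-19,21,17)
river: ρ → (17,13,-23)
river: ρ → (-23,33,7)
river: ρ → (7,37,-13)
river: ρ → (-13,41,1)
river: ρ → (1,41,-13)
river: ρ → (-13,37,7)
river: ρ → (7,33,-23)
river: ρ → (-23,13,17)
river: ρ → (17,21,-19)
river: ρ → (-19,17,19)
ρ-cycle length = 22 (tail of 0 descent steps not counted)

22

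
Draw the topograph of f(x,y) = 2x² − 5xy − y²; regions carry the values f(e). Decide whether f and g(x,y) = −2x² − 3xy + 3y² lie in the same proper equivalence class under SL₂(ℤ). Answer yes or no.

D₁ = 33, D₂ = 33
river cycle of f (length 4): (-1, 5, 2), (2, 3, -3), (-3, 3, 2), (2, 5, -1)
river cycle of g (length 4): (3, 3, -2), (-2, 5, 1), (1, 5, -2), (-2, 3, 3)
cycles differ ⇒ inequivalent

no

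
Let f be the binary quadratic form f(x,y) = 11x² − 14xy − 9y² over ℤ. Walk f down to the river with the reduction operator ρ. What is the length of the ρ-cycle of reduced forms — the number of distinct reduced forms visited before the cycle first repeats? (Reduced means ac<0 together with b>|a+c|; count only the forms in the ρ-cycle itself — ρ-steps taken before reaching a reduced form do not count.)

D = 592, ⌊√D⌋ = 24
descent: ρ → (-9,14,11)  [lands on river]
river: ρ → (11,8,-12)
river: ρ → (-12,16,7)
river: ρ → (7,12,-16)
river: ρ → (-16,20,3)
river: ρ → (3,22,-9)
ρ-cycle length = 6 (tail of 1 descent step not counted)

6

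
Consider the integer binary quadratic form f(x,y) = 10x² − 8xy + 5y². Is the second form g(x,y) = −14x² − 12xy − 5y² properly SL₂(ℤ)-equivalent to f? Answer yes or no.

D₁ = -136, D₂ = -136
f: flip: (10,-8,5)→(5,8,10)
f: translate: b→-2 (≡8 mod 10), so (5,8,10)→(5,-2,7)
f: reduced (well bottom): (5,-2,7) with a≤c, −a<b≤a
g is negative-definite; reduce −g:
−g: flip: (14,12,5)→(5,-12,14)
−g: translate: b→-2 (≡-12 mod 10), so (5,-12,14)→(5,-2,7)
−g: reduced (well bottom): (5,-2,7) with a≤c, −a<b≤a
flip sign back: reduced form of g is (-5,2,-7)
reduced forms (5, -2, 7) vs (-5, 2, -7) ⇒ inequivalent

no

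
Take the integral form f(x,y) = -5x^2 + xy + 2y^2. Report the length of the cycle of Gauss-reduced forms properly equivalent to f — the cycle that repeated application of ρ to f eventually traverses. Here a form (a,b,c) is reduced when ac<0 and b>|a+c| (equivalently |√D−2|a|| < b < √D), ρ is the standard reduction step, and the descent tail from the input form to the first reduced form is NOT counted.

D = 41, ⌊√D⌋ = 6
descent: ρ → (2,3,-4)  [lands on river]
river: ρ → (-4,5,1)
river: ρ → (1,5,-4)
river: ρ → (-4,3,2)
river: ρ → (2,5,-2)
river: ρ → (-2,3,4)
river: ρ → (4,5,-1)
river: ρ → (-1,5,4)
river: ρ → (4,3,-2)
river: ρ → (-2,5,2)
ρ-cycle length = 10 (tail of 1 descent step not counted)

10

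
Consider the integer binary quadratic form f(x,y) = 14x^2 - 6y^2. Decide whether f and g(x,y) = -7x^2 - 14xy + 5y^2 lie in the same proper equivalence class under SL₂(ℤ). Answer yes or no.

D₁ = 336, D₂ = 336
river cycle of f (length 6): (-6, 12, 8), (8, 4, -10), (-10, 16, 2), (2, 16, -10), (-10, 4, 8), (8, 12, -6)
river cycle of g (length 4): (5, 14, -7), (-7, 14, 5), (5, 16, -4), (-4, 16, 5)
cycles differ ⇒ inequivalent

no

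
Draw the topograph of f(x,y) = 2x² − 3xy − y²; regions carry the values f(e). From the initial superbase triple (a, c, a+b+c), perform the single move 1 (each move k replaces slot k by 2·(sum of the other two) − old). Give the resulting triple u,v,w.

start (2,-1,-2) = (f(1,0),f(0,1),f(1,1))
replace slot 1: 2·((-1)+(-2)) − 2 = -8 → (-8,-1,-2)

-8,-1,-2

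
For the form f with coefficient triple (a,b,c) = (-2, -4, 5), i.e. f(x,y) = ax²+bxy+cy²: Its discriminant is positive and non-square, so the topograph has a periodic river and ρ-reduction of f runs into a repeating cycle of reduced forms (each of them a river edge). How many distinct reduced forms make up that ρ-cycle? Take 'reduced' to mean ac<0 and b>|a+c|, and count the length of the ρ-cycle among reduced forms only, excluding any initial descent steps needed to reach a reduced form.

D = 56, ⌊√D⌋ = 7
descent: ρ → (5,4,-2)  [lands on river]
river: ρ → (-2,4,5)
river: ρ → (5,6,-1)
river: ρ → (-1,6,5)
ρ-cycle length = 4 (tail of 1 descent step not counted)

4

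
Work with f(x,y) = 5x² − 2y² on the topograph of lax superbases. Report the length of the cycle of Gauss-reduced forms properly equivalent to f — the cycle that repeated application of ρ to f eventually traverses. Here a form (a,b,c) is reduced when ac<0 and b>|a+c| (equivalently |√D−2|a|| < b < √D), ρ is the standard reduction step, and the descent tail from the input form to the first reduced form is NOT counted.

D = 40, ⌊√D⌋ = 6
descent: ρ → (-2,4,3)  [lands on river]
river: ρ → (3,2,-3)
river: ρ → (-3,4,2)
river: ρ → (2,4,-3)
river: ρ → (-3,2,3)
river: ρ → (3,4,-2)
ρ-cycle length = 6 (tail of 1 descent step not counted)

6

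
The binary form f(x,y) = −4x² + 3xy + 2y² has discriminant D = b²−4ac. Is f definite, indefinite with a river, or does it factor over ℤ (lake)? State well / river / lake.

D = b²−4ac = 3² − 4·(-4)·2 = 41
D > 0 non-square ⇒ indefinite ⇒ periodic river

river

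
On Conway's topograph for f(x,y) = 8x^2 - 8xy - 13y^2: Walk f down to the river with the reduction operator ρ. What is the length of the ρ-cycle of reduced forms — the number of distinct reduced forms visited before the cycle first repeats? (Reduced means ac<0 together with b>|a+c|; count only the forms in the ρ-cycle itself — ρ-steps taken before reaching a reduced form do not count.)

D = 480, ⌊√D⌋ = 21
descent: ρ → (-13,8,8)  [lands on river]
river: ρ → (8,8,-13)
river: ρ → (-13,18,3)
river: ρ → (3,18,-13)
ρ-cycle length = 4 (tail of 1 descent step not counted)

4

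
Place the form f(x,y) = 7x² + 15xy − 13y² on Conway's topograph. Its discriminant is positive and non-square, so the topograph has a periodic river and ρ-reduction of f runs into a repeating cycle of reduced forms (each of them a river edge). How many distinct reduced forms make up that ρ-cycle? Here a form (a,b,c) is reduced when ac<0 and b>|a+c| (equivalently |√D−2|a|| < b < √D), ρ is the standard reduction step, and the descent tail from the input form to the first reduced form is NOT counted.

D = 589, ⌊√D⌋ = 24
river: ρ → (-13,11,9)
river: ρ → (9,7,-15)
river: ρ → (-15,23,1)
river: ρ → (1,23,-15)
river: ρ → (-15,7,9)
river: ρ → (9,11,-13)
river: ρ → (-13,15,7)
river: ρ → (7,13,-15)
river: ρ → (-15,17,5)
river: ρ → (5,23,-3)
river: ρ → (-3,19,19)
river: ρ → (19,19,-3)
river: ρ → (-3,23,5)
river: ρ → (5,17,-15)
river: ρ → (-15,13,7)
river: ρ → (7,15,-13)
ρ-cycle length = 16 (tail of 0 descent steps not counted)

16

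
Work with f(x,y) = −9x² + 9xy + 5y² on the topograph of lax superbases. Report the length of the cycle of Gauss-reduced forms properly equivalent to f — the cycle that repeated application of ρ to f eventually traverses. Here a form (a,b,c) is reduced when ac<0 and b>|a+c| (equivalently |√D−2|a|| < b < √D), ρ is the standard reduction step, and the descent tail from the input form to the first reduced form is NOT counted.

D = 261, ⌊√D⌋ = 16
river: ρ → (5,11,-7)
river: ρ → (-7,3,9)
river: ρ → (9,15,-1)
river: ρ → (-1,15,9)
river: ρ → (9,3,-7)
river: ρ → (-7,11,5)
river: ρ → (5,9,-9)
river: ρ → (-9,9,5)
ρ-cycle length = 8 (tail of 0 descent steps not counted)

8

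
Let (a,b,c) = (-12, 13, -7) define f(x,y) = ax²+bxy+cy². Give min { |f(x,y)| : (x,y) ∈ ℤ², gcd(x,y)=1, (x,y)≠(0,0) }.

translate: b→11 (≡-13 mod 24), so (12,-13,7)→(12,11,6)
flip: (12,11,6)→(6,-11,12)
translate: b→1 (≡-11 mod 12), so (6,-11,12)→(6,1,7)
reduced (well bottom): (6,1,7) with a≤c, −a<b≤a
well minimum |f| = |-6| = 6 (negative-definite)

6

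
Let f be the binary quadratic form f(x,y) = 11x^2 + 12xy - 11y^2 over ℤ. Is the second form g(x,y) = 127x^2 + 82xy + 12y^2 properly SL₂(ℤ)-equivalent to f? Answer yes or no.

D₁ = 628, D₂ = 628
river cycle of f (length 34): (-11, 10, 12), (12, 14, -9), (-9, 22, 4), (4, 18, -19), (-19, 20, 3), (3, 22, -12), (-12, 2, 13), (13, 24, -1), (-1, 24, 13), (13, 2, -12), … (24 more)
river cycle of g (length 34): (12, 14, -9), (-9, 22, 4), (4, 18, -19), (-19, 20, 3), (3, 22, -12), (-12, 2, 13), (13, 24, -1), (-1, 24, 13), (13, 2, -12), (-12, 22, 3), … (24 more)
cycles coincide ⇒ equivalent

yes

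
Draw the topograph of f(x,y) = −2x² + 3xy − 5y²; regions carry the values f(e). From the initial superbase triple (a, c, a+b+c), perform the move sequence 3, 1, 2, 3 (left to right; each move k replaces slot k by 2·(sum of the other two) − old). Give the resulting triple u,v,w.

start (-2,-5,-4) = (f(1,0),f(0,1),f(1,1))
replace slot 3: 2·((-2)+(-5)) − (-4) = -10 → (-2,-5,-10)
replace slot 1: 2·((-5)+(-10)) − (-2) = -28 → (-28,-5,-10)
replace slot 2: 2·((-28)+(-10)) − (-5) = -71 → (-28,-71,-10)
replace slot 3: 2·((-28)+(-71)) − (-10) = -188 → (-28,-71,-188)

-28,-71,-188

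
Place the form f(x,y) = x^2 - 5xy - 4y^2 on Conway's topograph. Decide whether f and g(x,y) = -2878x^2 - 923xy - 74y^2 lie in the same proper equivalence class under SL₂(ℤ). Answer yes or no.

D₁ = 41, D₂ = 41
river cycle of f (length 10): (-4, 5, 1), (1, 5, -4), (-4, 3, 2), (2, 5, -2), (-2, 3, 4), (4, 5, -1), (-1, 5, 4), (4, 3, -2), (-2, 5, 2), (2, 3, -4)
river cycle of g (length 10): (-4, 5, 1), (1, 5, -4), (-4, 3, 2), (2, 5, -2), (-2, 3, 4), (4, 5, -1), (-1, 5, 4), (4, 3, -2), (-2, 5, 2), (2, 3, -4)
cycles coincide ⇒ equivalent

yes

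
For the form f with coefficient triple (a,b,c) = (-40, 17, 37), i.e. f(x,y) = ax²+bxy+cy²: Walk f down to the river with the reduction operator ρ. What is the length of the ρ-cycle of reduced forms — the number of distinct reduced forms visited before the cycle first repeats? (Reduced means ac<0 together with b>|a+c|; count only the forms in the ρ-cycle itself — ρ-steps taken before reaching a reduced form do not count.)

D = 6209, ⌊√D⌋ = 78
river: ρ → (37,57,-20)
river: ρ → (-20,63,28)
river: ρ → (28,49,-34)
river: ρ → (-34,19,43)
river: ρ → (43,67,-10)
river: ρ → (-10,73,22)
river: ρ → (22,59,-31)
river: ρ → (-31,65,16)
river: ρ → (16,63,-35)
river: ρ → (-35,77,2)
river: ρ → (2,75,-73)
river: ρ → (-73,71,4)
river: ρ → (4,73,-55)
river: ρ → (-55,37,22)
river: ρ → (22,51,-41)
river: ρ → (-41,31,32)
river: ρ → (32,33,-40)
river: ρ → (-40,47,25)
river: ρ → (25,53,-34)
river: ρ → (-34,15,44)
river: ρ → (44,73,-5)
river: ρ → (-5,77,14)
river: ρ → (14,63,-40)
river: ρ → (-40,17,37)
ρ-cycle length = 24 (tail of 0 descent steps not counted)

24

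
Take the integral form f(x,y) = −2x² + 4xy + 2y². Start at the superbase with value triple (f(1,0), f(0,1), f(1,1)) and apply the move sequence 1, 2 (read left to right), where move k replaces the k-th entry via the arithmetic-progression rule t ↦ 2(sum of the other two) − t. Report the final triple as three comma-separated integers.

start (-2,2,4) = (f(1,0),f(0,1),f(1,1))
replace slot 1: 2·(2+4) − (-2) = 14 → (14,2,4)
replace slot 2: 2·(14+4) − 2 = 34 → (14,34,4)

14,34,4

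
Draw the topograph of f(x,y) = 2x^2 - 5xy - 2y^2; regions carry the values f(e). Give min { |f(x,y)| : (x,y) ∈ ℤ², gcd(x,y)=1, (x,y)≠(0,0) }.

descent: ρ → (-2,5,2)  [lands on river]
river: ρ → (2,3,-4)
river: ρ → (-4,5,1)
river: ρ → (1,5,-4)
river: ρ → (-4,3,2)
river: ρ → (2,5,-2)
river: ρ → (-2,3,4)
river: ρ → (4,5,-1)
river: ρ → (-1,5,4)
river: ρ → (4,3,-2)
closes: descent 1, river 10
min |a| on river = 1

1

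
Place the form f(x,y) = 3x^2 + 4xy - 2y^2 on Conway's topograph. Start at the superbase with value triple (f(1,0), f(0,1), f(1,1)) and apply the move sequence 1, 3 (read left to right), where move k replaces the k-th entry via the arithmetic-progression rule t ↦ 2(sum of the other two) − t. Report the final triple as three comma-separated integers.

start (3,-2,5) = (f(1,0),f(0,1),f(1,1))
replace slot 1: 2·((-2)+5) − 3 = 3 → (3,-2,5)
replace slot 3: 2·(3+(-2)) − 5 = -3 → (3,-2,-3)

3,-2,-3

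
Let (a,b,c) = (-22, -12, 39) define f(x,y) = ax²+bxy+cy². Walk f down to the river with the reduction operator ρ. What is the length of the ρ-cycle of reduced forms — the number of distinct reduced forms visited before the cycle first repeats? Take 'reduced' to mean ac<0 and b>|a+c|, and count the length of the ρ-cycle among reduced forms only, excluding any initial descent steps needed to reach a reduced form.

D = 3576, ⌊√D⌋ = 59
descent: ρ → (39,12,-22)
descent: ρ → (-22,32,29)  [lands on river]
river: ρ → (29,26,-25)
river: ρ → (-25,24,30)
river: ρ → (30,36,-19)
river: ρ → (-19,40,26)
river: ρ → (26,12,-33)
river: ρ → (-33,54,5)
river: ρ → (5,56,-22)
ρ-cycle length = 8 (tail of 2 descent steps not counted)

8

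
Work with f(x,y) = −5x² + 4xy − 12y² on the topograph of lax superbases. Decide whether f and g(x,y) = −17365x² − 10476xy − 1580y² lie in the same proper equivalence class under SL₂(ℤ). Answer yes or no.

D₁ = -224, D₂ = -224
f is negative-definite; reduce −f:
−f: reduced (well bottom): (5,-4,12) with a≤c, −a<b≤a
flip sign back: reduced form of f is (-5,4,-12)
g is negative-definite; reduce −g:
−g: flip: (17365,10476,1580)→(1580,-10476,17365)
−g: translate: b→-996 (≡-10476 mod 3160), so (1580,-10476,17365)→(1580,-996,157)
−g: flip: (1580,-996,157)→(157,996,1580)
−g: translate: b→54 (≡996 mod 314), so (157,996,1580)→(157,54,5)
−g: flip: (157,54,5)→(5,-54,157)
−g: translate: b→-4 (≡-54 mod 10), so (5,-54,157)→(5,-4,12)
−g: reduced (well bottom): (5,-4,12) with a≤c, −a<b≤a
flip sign back: reduced form of g is (-5,4,-12)
reduced forms (-5, 4, -12) vs (-5, 4, -12) ⇒ equivalent

yes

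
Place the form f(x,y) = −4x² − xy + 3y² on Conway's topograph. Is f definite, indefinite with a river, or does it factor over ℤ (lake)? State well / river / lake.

D = b²−4ac = (-1)² − 4·(-4)·3 = 49
D = 7² is a perfect square ⇒ form factors over ℤ ⇒ lakes

lake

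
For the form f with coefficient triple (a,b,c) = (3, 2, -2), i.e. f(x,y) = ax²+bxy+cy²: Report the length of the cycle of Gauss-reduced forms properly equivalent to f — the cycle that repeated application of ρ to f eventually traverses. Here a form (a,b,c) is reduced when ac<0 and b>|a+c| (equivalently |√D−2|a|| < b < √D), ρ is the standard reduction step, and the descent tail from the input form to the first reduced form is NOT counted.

D = 28, ⌊√D⌋ = 5
river: ρ → (-2,2,3)
river: ρ → (3,4,-1)
river: ρ → (-1,4,3)
river: ρ → (3,2,-2)
ρ-cycle length = 4 (tail of 0 descent steps not counted)

4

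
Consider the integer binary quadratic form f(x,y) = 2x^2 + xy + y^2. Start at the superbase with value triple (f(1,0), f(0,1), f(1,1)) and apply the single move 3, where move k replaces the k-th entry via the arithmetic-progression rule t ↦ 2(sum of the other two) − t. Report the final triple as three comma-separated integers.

start (2,1,4) = (f(1,0),f(0,1),f(1,1))
replace slot 3: 2·(2+1) − 4 = 2 → (2,1,2)

2,1,2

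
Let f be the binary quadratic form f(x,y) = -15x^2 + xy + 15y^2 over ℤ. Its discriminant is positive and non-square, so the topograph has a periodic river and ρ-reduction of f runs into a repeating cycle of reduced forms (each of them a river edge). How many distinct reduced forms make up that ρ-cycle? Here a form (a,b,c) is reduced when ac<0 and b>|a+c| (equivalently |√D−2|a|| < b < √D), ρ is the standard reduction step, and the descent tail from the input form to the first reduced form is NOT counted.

D = 901, ⌊√D⌋ = 30
river: ρ → (15,29,-1)
river: ρ → (-1,29,15)
river: ρ → (15,1,-15)
river: ρ → (-15,29,1)
river: ρ → (1,29,-15)
river: ρ → (-15,1,15)
ρ-cycle length = 6 (tail of 0 descent steps not counted)

6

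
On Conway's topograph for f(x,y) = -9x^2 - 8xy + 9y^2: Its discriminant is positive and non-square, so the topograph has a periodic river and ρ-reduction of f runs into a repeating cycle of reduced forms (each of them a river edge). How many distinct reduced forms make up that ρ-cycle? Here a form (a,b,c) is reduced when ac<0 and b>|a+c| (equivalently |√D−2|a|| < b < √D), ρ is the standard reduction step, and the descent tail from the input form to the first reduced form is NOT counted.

D = 388, ⌊√D⌋ = 19
descent: ρ → (9,8,-9)  [lands on river]
river: ρ → (-9,10,8)
river: ρ → (8,6,-11)
river: ρ → (-11,16,3)
river: ρ → (3,14,-16)
river: ρ → (-16,18,1)
river: ρ → (1,18,-16)
river: ρ → (-16,14,3)
river: ρ → (3,16,-11)
river: ρ → (-11,6,8)
river: ρ → (8,10,-9)
river: ρ → (-9,8,9)
river: ρ → (9,10,-8)
river: ρ → (-8,6,11)
river: ρ → (11,16,-3)
river: ρ → (-3,14,16)
river: ρ → (16,18,-1)
river: ρ → (-1,18,16)
river: ρ → (16,14,-3)
river: ρ → (-3,16,11)
river: ρ → (11,6,-8)
river: ρ → (-8,10,9)
ρ-cycle length = 22 (tail of 1 descent step not counted)

22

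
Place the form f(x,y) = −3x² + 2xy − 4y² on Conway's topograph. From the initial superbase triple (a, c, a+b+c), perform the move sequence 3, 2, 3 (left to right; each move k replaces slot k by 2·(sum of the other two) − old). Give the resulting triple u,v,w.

start (-3,-4,-5) = (f(1,0),f(0,1),f(1,1))
replace slot 3: 2·((-3)+(-4)) − (-5) = -9 → (-3,-4,-9)
replace slot 2: 2·((-3)+(-9)) − (-4) = -20 → (-3,-20,-9)
replace slot 3: 2·((-3)+(-20)) − (-9) = -37 → (-3,-20,-37)

-3,-20,-37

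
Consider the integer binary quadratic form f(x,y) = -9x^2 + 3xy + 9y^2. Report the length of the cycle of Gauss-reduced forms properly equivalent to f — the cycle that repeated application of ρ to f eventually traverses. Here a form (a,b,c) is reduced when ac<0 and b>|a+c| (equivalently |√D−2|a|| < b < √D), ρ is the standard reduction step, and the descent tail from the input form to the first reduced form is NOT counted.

D = 333, ⌊√D⌋ = 18
river: ρ → (9,15,-3)
river: ρ → (-3,15,9)
river: ρ → (9,3,-9)
river: ρ → (-9,15,3)
river: ρ → (3,15,-9)
river: ρ → (-9,3,9)
ρ-cycle length = 6 (tail of 0 descent steps not counted)

6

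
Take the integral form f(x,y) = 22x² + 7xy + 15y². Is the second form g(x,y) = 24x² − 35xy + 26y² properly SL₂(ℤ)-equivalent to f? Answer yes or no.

D₁ = -1271, D₂ = -1271
f: flip: (22,7,15)→(15,-7,22)
f: reduced (well bottom): (15,-7,22) with a≤c, −a<b≤a
g: translate: b→13 (≡-35 mod 48), so (24,-35,26)→(24,13,15)
g: flip: (24,13,15)→(15,-13,24)
g: reduced (well bottom): (15,-13,24) with a≤c, −a<b≤a
reduced forms (15, -7, 22) vs (15, -13, 24) ⇒ inequivalent

no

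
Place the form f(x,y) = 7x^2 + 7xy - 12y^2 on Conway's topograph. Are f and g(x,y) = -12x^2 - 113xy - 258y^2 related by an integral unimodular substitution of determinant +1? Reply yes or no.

D₁ = 385, D₂ = 385
river cycle of f (length 10): (-12, 17, 2), (2, 19, -3), (-3, 17, 8), (8, 15, -5), (-5, 15, 8), (8, 17, -3), (-3, 19, 2), (2, 17, -12), (-12, 7, 7), (7, 7, -12)
river cycle of g (length 10): (-12, 7, 7), (7, 7, -12), (-12, 17, 2), (2, 19, -3), (-3, 17, 8), (8, 15, -5), (-5, 15, 8), (8, 17, -3), (-3, 19, 2), (2, 17, -12)
cycles coincide ⇒ equivalent

yes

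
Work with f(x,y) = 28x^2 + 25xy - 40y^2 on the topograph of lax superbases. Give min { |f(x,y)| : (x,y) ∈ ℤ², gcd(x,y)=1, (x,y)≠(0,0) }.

river: ρ → (-40,55,13)
river: ρ → (13,49,-52)
river: ρ → (-52,55,10)
river: ρ → (10,65,-22)
river: ρ → (-22,67,7)
river: ρ → (7,59,-58)
river: ρ → (-58,57,8)
river: ρ → (8,71,-2)
river: ρ → (-2,69,43)
river: ρ → (43,17,-28)
river: ρ → (-28,39,32)
river: ρ → (32,25,-35)
river: ρ → (-35,45,22)
river: ρ → (22,43,-37)
river: ρ → (-37,31,28)
river: ρ → (28,25,-40)
closes: descent 0, river 16
min |a| on river = 2

2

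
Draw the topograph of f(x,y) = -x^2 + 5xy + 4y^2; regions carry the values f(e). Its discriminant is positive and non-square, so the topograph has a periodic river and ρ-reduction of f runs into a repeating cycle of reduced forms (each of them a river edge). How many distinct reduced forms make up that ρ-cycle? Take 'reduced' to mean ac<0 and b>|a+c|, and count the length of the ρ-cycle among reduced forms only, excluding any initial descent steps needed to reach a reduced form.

D = 41, ⌊√D⌋ = 6
river: ρ → (4,3,-2)
river: ρ → (-2,5,2)
river: ρ → (2,3,-4)
river: ρ → (-4,5,1)
river: ρ → (1,5,-4)
river: ρ → (-4,3,2)
river: ρ → (2,5,-2)
river: ρ → (-2,3,4)
river: ρ → (4,5,-1)
river: ρ → (-1,5,4)
ρ-cycle length = 10 (tail of 0 descent steps not counted)

10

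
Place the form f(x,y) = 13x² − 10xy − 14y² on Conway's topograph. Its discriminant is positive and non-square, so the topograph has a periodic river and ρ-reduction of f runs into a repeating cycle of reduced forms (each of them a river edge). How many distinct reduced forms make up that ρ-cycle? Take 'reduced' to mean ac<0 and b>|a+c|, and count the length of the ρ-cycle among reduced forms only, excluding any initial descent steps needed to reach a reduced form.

D = 828, ⌊√D⌋ = 28
descent: ρ → (-14,10,13)  [lands on river]
river: ρ → (13,16,-11)
river: ρ → (-11,28,1)
river: ρ → (1,28,-11)
river: ρ → (-11,16,13)
river: ρ → (13,10,-14)
river: ρ → (-14,18,9)
river: ρ → (9,18,-14)
ρ-cycle length = 8 (tail of 1 descent step not counted)

8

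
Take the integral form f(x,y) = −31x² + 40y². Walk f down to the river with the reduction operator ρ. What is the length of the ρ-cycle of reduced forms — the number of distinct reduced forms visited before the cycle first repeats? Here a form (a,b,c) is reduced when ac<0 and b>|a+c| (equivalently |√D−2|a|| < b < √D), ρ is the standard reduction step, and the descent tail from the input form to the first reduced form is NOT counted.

D = 4960, ⌊√D⌋ = 70
descent: ρ → (40,0,-31)
descent: ρ → (-31,62,9)  [lands on river]
river: ρ → (9,64,-24)
river: ρ → (-24,32,41)
river: ρ → (41,50,-15)
river: ρ → (-15,70,1)
river: ρ → (1,70,-15)
river: ρ → (-15,50,41)
river: ρ → (41,32,-24)
river: ρ → (-24,64,9)
river: ρ → (9,62,-31)
ρ-cycle length = 10 (tail of 2 descent steps not counted)

10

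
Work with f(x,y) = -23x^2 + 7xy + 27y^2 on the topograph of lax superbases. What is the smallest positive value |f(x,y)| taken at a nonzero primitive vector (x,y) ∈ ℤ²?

river: ρ → (27,47,-3)
river: ρ → (-3,49,11)
river: ρ → (11,39,-23)
river: ρ → (-23,7,27)
closes: descent 0, river 4
min |a| on river = 3

3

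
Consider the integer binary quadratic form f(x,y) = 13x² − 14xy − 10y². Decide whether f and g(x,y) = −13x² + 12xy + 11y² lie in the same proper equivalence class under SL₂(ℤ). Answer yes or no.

D₁ = 716, D₂ = 716
river cycle of f (length 14): (-10, 14, 13), (13, 12, -11), (-11, 10, 14), (14, 18, -7), (-7, 24, 5), (5, 26, -2), (-2, 26, 5), (5, 24, -7), (-7, 18, 14), (14, 10, -11), … (4 more)
river cycle of g (length 14): (11, 10, -14), (-14, 18, 7), (7, 24, -5), (-5, 26, 2), (2, 26, -5), (-5, 24, 7), (7, 18, -14), (-14, 10, 11), (11, 12, -13), (-13, 14, 10), … (4 more)
cycles differ ⇒ inequivalent

no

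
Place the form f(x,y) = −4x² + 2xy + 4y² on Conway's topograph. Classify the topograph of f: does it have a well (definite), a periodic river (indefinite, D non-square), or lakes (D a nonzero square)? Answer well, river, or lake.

D = b²−4ac = 2² − 4·(-4)·4 = 68
D > 0 non-square ⇒ indefinite ⇒ periodic river

river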